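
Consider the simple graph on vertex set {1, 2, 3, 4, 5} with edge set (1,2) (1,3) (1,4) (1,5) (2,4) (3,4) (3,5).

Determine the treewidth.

2

A width-2 tree decomposition is:
Bags: B1 = {1, 2, 4}  B2 = {1, 3, 4}  B3 = {1, 3, 5}
Tree: B1–B2, B2–B3
Every bag has size at most 3, so the width is 3 − 1 = 2 and tw(G) ≤ 2. Conversely, {1, 2, 4} is a clique of size 3, and the vertices of any clique must share a bag in every tree decomposition; so some bag has ≥ 3 vertices and tw(G) ≥ 2. The upper and lower bounds meet at 2, so that is the treewidth.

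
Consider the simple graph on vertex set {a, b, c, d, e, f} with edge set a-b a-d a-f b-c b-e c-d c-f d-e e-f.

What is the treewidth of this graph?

A width-3 tree decomposition is:
Bags: B1 = {b, c, d, f}  B2 = {b, d, e, f}  B3 = {a, b, d, f}
Tree: B1–B2, B2–B3
The largest bag has 4 vertices, giving width 3; this decomposition certifies tw(G) ≤ 3. For the lower bound: the 4 vertex sets {c,f}, {b,e}, {d}, {a} are disjoint, each induces a connected subgraph, and every pair is joined by at least one edge of G. Contracting each set to a single vertex therefore yields K_{4} as a minor, and since treewidth is minor-monotone, tw(G) ≥ tw(K_{4}) = 3. Combining the bounds, tw(G) = 3.

3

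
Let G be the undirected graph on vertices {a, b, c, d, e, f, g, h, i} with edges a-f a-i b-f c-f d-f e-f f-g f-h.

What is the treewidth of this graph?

A width-1 tree decomposition is:
Bags: B1 = {f, g}  B2 = {a, f}  B3 = {d, f}  B4 = {b, f}  B5 = {c, f}  B6 = {f, h}  B7 = {a, i}  B8 = {e, f}
Tree: B1–B2, B2–B3, B3–B4, B4–B5, B5–B6, B2–B7, B2–B8
Every bag has size at most 2, so the width is 2 − 1 = 1 and tw(G) ≤ 1. G has an edge, so its treewidth is at least 1. Hence tw(G) = 1 exactly.

1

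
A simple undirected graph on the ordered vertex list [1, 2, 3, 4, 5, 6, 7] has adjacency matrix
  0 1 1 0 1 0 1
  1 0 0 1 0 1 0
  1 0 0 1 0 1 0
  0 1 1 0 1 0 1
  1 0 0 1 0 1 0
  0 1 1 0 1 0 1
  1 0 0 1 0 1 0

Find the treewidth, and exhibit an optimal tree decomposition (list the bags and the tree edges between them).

Treewidth 3.
Bags: B1 = {1, 4, 6, 7}  B2 = {1, 4, 5, 6}  B3 = {1, 2, 4, 6}  B4 = {1, 3, 4, 6}
Tree: B1–B2, B2–B3, B3–B4

Each bag holds 4 vertices, so the decomposition has width 3, which upper-bounds the treewidth. For the lower bound: the 4 vertex sets {6,7}, {4,5}, {1}, {2} are disjoint, each induces a connected subgraph, and every pair is joined by at least one edge of G. Contracting each set to a single vertex therefore yields K_{4} as a minor, and since treewidth is minor-monotone, tw(G) ≥ tw(K_{4}) = 3. The upper and lower bounds meet at 3, so that is the treewidth.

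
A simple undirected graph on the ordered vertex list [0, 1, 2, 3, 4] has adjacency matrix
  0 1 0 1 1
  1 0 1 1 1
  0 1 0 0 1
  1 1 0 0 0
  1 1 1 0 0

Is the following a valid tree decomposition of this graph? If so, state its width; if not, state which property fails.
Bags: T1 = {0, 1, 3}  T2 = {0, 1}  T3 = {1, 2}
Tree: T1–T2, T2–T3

No — vertex 4 appears in no bag.

A tree decomposition must satisfy three properties: every vertex lies in some bag; for every edge, both endpoints lie together in some bag; and for every vertex, the bags containing it form a connected subtree. Here vertex 4 appears in no bag, so the decomposition is invalid.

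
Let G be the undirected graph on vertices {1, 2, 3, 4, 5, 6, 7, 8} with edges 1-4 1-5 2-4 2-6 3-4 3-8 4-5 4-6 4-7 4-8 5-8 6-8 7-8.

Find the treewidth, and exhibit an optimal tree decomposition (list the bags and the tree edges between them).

Treewidth 2.
One optimal decomposition is:
Bags: B1 = {4, 6, 8}  B2 = {3, 4, 8}  B3 = {4, 7, 8}  B4 = {4, 5, 8}  B5 = {2, 4, 6}  B6 = {1, 4, 5}
Tree: B1–B2, B2–B3, B3–B4, B1–B5, B4–B6

Each bag holds 3 vertices, so the decomposition has width 2, which upper-bounds the treewidth. Conversely, {3, 4, 8} is a clique of size 3, and the vertices of any clique must share a bag in every tree decomposition; so some bag has ≥ 3 vertices and tw(G) ≥ 2. Combining the bounds, tw(G) = 2.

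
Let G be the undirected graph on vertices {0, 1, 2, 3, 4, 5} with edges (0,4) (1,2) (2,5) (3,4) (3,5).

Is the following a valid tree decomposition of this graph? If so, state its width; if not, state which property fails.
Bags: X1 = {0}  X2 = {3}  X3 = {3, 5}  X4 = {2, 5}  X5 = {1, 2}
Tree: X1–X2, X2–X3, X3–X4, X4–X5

No — vertex 4 appears in no bag.

A tree decomposition must satisfy three properties: every vertex lies in some bag; for every edge, both endpoints lie together in some bag; and for every vertex, the bags containing it form a connected subtree. Here vertex 4 appears in no bag, so the decomposition is invalid.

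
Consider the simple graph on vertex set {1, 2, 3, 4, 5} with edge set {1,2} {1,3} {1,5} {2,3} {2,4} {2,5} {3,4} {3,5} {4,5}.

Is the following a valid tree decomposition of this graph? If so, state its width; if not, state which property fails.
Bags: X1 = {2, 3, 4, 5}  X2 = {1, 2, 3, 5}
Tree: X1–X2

Vertex coverage: the bags together contain {1, 2, 3, 4, 5}, the full vertex set. Edge coverage: each edge of G has both endpoints in at least one bag. Running intersection: for every vertex, the bags containing it form a connected subtree. All three properties hold, so this is a valid tree decomposition of width max|bag| − 1 = 3, and hence tw(G) ≤ 3.

Yes; width 3.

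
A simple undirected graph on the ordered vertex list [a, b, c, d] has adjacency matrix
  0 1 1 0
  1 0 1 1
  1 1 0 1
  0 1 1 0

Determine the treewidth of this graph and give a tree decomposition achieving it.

Treewidth 2.
Bags: B1 = {b, c, d}  B2 = {a, b, c}
Tree: B1–B2

Every bag has size at most 3, so the width is 3 − 1 = 2 and tw(G) ≤ 2. Conversely, {b, c, d} is a clique of size 3, and the vertices of any clique must share a bag in every tree decomposition; so some bag has ≥ 3 vertices and tw(G) ≥ 2. Therefore the treewidth is 2.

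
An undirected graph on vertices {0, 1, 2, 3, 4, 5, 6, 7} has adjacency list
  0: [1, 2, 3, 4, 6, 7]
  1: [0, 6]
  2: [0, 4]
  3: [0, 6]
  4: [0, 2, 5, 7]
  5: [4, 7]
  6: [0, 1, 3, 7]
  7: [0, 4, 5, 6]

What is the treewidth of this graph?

2

A width-2 tree decomposition is:
Bags: B1 = {0, 4, 7}  B2 = {4, 5, 7}  B3 = {0, 6, 7}  B4 = {0, 1, 6}  B5 = {0, 2, 4}  B6 = {0, 3, 6}
Tree: B1–B2, B1–B3, B3–B4, B1–B5, B3–B6
The largest bag has 3 vertices, giving width 2; this decomposition certifies tw(G) ≤ 2. On the other hand G contains the 3-clique {0, 2, 4}. A clique must lie in a single bag of any decomposition, so no decomposition can have width below 2. Therefore the treewidth is 2.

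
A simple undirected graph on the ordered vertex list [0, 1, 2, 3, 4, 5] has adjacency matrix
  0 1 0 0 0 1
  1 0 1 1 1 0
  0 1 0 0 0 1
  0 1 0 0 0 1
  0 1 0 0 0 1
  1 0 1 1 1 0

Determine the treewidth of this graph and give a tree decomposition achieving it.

The largest bag has 3 vertices, giving width 2; this decomposition certifies tw(G) ≤ 2. For the lower bound, G contains the cycle 1–3–5–2–1, so G is not a forest; only forests have treewidth ≤ 1, hence tw(G) ≥ 2. The upper and lower bounds meet at 2, so that is the treewidth.

Treewidth 2.
One such decomposition:
Bags: B1 = {1, 3, 5}  B2 = {1, 2, 5}  B3 = {0, 1, 5}  B4 = {1, 4, 5}
Tree: B1–B2, B2–B3, B3–B4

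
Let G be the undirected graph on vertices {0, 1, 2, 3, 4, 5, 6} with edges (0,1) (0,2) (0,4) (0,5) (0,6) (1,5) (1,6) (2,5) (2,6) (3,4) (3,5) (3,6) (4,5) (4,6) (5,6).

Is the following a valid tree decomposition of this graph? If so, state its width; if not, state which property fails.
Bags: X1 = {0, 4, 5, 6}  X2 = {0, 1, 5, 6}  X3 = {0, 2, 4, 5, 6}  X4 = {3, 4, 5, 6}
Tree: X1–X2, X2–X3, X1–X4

No — bags containing vertex 4 are not connected in the tree.

A tree decomposition must satisfy three properties: every vertex lies in some bag; for every edge, both endpoints lie together in some bag; and for every vertex, the bags containing it form a connected subtree. Here bags containing vertex 4 are not connected in the tree, so the decomposition is invalid.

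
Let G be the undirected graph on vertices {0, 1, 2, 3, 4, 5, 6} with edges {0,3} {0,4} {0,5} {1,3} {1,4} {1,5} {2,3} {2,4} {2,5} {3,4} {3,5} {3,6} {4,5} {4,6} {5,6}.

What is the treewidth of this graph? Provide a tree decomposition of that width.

The largest bag has 4 vertices, giving width 3; this decomposition certifies tw(G) ≤ 3. Conversely, {0, 3, 4, 5} is a clique of size 4, and the vertices of any clique must share a bag in every tree decomposition; so some bag has ≥ 4 vertices and tw(G) ≥ 3. Hence tw(G) = 3 exactly.

Treewidth 3.
Bags: B1 = {0, 3, 4, 5}  B2 = {3, 4, 5, 6}  B3 = {2, 3, 4, 5}  B4 = {1, 3, 4, 5}
Tree: B1–B2, B2–B3, B3–B4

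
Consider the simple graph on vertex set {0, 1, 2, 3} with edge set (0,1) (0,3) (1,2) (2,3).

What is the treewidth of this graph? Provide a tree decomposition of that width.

Treewidth 2.
One such decomposition:
Bags: B1 = {0, 1, 2}  B2 = {0, 2, 3}
Tree: B1–B2

The largest bag has 3 vertices, giving width 2; this decomposition certifies tw(G) ≤ 2. The edges 0–1–2–3–0 form a cycle, so G is not a tree and its treewidth is at least 2. The upper and lower bounds meet at 2, so that is the treewidth.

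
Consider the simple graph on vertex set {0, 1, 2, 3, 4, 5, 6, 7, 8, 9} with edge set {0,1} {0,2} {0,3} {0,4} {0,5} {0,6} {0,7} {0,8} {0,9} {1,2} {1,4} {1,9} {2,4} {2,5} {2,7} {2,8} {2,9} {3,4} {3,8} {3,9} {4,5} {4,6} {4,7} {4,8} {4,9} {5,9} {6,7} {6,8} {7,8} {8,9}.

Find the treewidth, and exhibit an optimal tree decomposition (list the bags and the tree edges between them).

Each bag holds 5 vertices, so the decomposition has width 4, which upper-bounds the treewidth. Conversely, {0, 2, 4, 8, 9} is a clique of size 5, and the vertices of any clique must share a bag in every tree decomposition; so some bag has ≥ 5 vertices and tw(G) ≥ 4. Therefore the treewidth is 4.

Treewidth 4.
One optimal decomposition is:
Bags: B1 = {0, 2, 4, 8, 9}  B2 = {0, 2, 4, 7, 8}  B3 = {0, 3, 4, 8, 9}  B4 = {0, 2, 4, 5, 9}  B5 = {0, 1, 2, 4, 9}  B6 = {0, 4, 6, 7, 8}
Tree: B1–B2, B1–B3, B1–B4, B1–B5, B2–B6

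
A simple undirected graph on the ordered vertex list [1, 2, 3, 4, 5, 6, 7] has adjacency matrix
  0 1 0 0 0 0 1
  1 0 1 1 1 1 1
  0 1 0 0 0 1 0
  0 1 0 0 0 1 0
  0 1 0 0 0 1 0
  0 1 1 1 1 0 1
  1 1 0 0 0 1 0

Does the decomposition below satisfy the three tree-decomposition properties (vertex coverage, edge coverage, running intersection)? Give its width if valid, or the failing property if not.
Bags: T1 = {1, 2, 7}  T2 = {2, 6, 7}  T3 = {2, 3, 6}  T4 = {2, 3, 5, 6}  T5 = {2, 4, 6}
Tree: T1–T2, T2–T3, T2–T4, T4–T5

A tree decomposition must satisfy three properties: every vertex lies in some bag; for every edge, both endpoints lie together in some bag; and for every vertex, the bags containing it form a connected subtree. Here bags containing vertex 3 are not connected in the tree, so the decomposition is invalid.

No — bags containing vertex 3 are not connected in the tree.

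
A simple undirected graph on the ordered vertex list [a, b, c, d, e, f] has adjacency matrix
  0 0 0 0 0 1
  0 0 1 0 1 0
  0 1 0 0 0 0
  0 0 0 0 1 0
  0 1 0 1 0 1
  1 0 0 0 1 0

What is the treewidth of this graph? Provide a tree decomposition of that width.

Every bag has size at most 2, so the width is 2 − 1 = 1 and tw(G) ≤ 1. G has an edge, so its treewidth is at least 1. Combining the bounds, tw(G) = 1.

Treewidth 1.
Bags: B1 = {b, e}  B2 = {e, f}  B3 = {a, f}  B4 = {d, e}  B5 = {b, c}
Tree: B1–B2, B2–B3, B1–B4, B1–B5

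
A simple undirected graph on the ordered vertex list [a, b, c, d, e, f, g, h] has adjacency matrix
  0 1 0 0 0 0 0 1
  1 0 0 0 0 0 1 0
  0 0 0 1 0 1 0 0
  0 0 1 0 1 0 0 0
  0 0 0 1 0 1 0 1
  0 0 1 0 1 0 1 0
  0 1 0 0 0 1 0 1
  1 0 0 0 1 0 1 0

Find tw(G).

A width-2 tree decomposition is:
Bags: B1 = {a, b, g}  B2 = {a, g, h}  B3 = {f, g, h}  B4 = {e, f, h}  B5 = {c, e, f}  B6 = {c, d, e}
Tree: B1–B2, B2–B3, B3–B4, B4–B5, B5–B6
The largest bag has 3 vertices, giving width 2; this decomposition certifies tw(G) ≤ 2. For the lower bound, G contains the cycle b–a–h–g–b, so G is not a forest; only forests have treewidth ≤ 1, hence tw(G) ≥ 2. Combining the bounds, tw(G) = 2.

2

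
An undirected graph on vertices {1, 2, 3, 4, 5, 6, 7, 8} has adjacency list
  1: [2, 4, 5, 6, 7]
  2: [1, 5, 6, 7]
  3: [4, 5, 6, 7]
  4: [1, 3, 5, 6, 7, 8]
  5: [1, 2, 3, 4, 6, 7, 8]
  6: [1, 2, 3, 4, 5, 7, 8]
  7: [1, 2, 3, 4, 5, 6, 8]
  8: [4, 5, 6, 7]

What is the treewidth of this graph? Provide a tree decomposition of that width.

Each bag holds 5 vertices, so the decomposition has width 4, which upper-bounds the treewidth. For the lower bound, the 5 vertices {1, 2, 5, 6, 7} are pairwise adjacent, and any tree decomposition puts a clique entirely inside one bag — forcing width ≥ 4. Combining the bounds, tw(G) = 4.

Treewidth 4.
One optimal decomposition is:
Bags: B1 = {4, 5, 6, 7, 8}  B2 = {3, 4, 5, 6, 7}  B3 = {1, 4, 5, 6, 7}  B4 = {1, 2, 5, 6, 7}
Tree: B1–B2, B2–B3, B3–B4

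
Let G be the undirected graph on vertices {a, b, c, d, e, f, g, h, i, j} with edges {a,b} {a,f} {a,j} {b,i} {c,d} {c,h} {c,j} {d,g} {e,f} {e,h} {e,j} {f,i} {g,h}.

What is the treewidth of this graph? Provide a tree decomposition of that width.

Treewidth 2.
Bags: B1 = {c, d, g}  B2 = {c, g, h}  B3 = {c, h, j}  B4 = {e, h, j}  B5 = {a, e, j}  B6 = {a, e, f}  B7 = {a, b, f}  B8 = {b, f, i}
Tree: B1–B2, B2–B3, B3–B4, B4–B5, B5–B6, B6–B7, B7–B8

The largest bag has 3 vertices, giving width 2; this decomposition certifies tw(G) ≤ 2. Since d–g–h–c–d is a cycle in G, G is not acyclic. Forests are exactly the graphs of treewidth ≤ 1, so tw(G) ≥ 2. Hence tw(G) = 2 exactly.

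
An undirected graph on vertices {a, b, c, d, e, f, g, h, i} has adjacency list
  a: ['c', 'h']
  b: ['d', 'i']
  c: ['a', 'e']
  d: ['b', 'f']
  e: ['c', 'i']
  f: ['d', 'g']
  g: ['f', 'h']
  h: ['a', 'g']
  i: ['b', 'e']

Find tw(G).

2

A width-2 tree decomposition is:
Bags: B1 = {a, g, h}  B2 = {a, f, g}  B3 = {a, d, f}  B4 = {a, b, d}  B5 = {a, b, i}  B6 = {a, e, i}  B7 = {a, c, e}
Tree: B1–B2, B2–B3, B3–B4, B4–B5, B5–B6, B6–B7
The largest bag has 3 vertices, giving width 2; this decomposition certifies tw(G) ≤ 2. Since a–h–g–f–d–b–i–e–c–a is a cycle in G, G is not acyclic. Forests are exactly the graphs of treewidth ≤ 1, so tw(G) ≥ 2. Combining the bounds, tw(G) = 2.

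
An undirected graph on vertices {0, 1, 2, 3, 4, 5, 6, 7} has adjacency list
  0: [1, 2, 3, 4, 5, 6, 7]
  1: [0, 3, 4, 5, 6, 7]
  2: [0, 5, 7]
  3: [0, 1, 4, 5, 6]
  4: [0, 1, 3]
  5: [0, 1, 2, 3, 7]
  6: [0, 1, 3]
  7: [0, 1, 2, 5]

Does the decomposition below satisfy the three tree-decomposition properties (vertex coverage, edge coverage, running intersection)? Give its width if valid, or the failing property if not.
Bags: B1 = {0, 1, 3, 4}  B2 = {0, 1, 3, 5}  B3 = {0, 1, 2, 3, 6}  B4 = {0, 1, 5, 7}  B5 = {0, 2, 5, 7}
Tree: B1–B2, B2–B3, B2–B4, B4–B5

No — bags containing vertex 2 are not connected in the tree.

A tree decomposition must satisfy three properties: every vertex lies in some bag; for every edge, both endpoints lie together in some bag; and for every vertex, the bags containing it form a connected subtree. Here bags containing vertex 2 are not connected in the tree, so the decomposition is invalid.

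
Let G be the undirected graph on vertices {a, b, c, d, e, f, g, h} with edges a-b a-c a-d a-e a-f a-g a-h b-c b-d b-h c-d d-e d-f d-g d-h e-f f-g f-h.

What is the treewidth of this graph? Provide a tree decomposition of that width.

Each bag holds 4 vertices, so the decomposition has width 3, which upper-bounds the treewidth. Conversely, {a, b, c, d} is a clique of size 4, and the vertices of any clique must share a bag in every tree decomposition; so some bag has ≥ 4 vertices and tw(G) ≥ 3. Hence tw(G) = 3 exactly.

Treewidth 3.
One optimal decomposition is:
Bags: B1 = {a, d, e, f}  B2 = {a, d, f, g}  B3 = {a, d, f, h}  B4 = {a, b, d, h}  B5 = {a, b, c, d}
Tree: B1–B2, B2–B3, B3–B4, B4–B5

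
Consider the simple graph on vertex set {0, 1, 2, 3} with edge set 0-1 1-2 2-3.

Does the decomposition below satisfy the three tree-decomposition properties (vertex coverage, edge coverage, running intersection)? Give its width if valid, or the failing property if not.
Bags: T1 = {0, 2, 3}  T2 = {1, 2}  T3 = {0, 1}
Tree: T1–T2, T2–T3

No — bags containing vertex 0 are not connected in the tree.

A tree decomposition must satisfy three properties: every vertex lies in some bag; for every edge, both endpoints lie together in some bag; and for every vertex, the bags containing it form a connected subtree. Here bags containing vertex 0 are not connected in the tree, so the decomposition is invalid.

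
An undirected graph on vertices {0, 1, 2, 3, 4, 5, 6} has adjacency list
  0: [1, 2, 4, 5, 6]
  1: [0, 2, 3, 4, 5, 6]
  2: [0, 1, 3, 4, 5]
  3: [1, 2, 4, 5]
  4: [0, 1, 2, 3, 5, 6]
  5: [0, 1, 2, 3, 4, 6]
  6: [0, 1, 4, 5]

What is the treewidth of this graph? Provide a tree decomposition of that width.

Each bag holds 5 vertices, so the decomposition has width 4, which upper-bounds the treewidth. On the other hand G contains the 5-clique {0, 1, 2, 4, 5}. A clique must lie in a single bag of any decomposition, so no decomposition can have width below 4. Therefore the treewidth is 4.

Treewidth 4.
One such decomposition:
Bags: B1 = {0, 1, 2, 4, 5}  B2 = {1, 2, 3, 4, 5}  B3 = {0, 1, 4, 5, 6}
Tree: B1–B2, B1–B3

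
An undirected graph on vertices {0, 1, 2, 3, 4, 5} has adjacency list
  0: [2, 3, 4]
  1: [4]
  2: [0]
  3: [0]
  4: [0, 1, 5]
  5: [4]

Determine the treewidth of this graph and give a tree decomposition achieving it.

Each bag holds 2 vertices, so the decomposition has width 1, which upper-bounds the treewidth. Any graph with an edge has treewidth ≥ 1, and G has the edge 4–0. Combining the bounds, tw(G) = 1.

Treewidth 1.
Bags: B1 = {0, 4}  B2 = {4, 5}  B3 = {1, 4}  B4 = {0, 3}  B5 = {0, 2}
Tree: B1–B2, B2–B3, B1–B4, B4–B5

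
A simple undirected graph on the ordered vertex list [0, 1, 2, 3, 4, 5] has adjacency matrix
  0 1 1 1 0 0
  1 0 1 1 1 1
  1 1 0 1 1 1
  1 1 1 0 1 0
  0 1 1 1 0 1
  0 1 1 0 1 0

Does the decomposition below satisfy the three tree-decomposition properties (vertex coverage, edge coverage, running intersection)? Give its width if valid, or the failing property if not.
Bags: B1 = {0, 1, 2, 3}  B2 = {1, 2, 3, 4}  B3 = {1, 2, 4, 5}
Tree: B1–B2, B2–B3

Vertex coverage: the bags together contain {0, 1, 2, 3, 4, 5}, the full vertex set. Edge coverage: each edge of G has both endpoints in at least one bag. Running intersection: for every vertex, the bags containing it form a connected subtree. All three properties hold, so this is a valid tree decomposition of width max|bag| − 1 = 3, and hence tw(G) ≤ 3.

Yes; width 3.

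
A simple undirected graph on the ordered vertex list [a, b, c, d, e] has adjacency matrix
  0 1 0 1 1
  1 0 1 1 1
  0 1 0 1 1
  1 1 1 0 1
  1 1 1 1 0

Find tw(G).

A width-3 tree decomposition is:
Bags: B1 = {b, c, d, e}  B2 = {a, b, d, e}
Tree: B1–B2
The largest bag has 4 vertices, giving width 3; this decomposition certifies tw(G) ≤ 3. On the other hand G contains the 4-clique {b, c, d, e}. A clique must lie in a single bag of any decomposition, so no decomposition can have width below 3. Therefore the treewidth is 3.

3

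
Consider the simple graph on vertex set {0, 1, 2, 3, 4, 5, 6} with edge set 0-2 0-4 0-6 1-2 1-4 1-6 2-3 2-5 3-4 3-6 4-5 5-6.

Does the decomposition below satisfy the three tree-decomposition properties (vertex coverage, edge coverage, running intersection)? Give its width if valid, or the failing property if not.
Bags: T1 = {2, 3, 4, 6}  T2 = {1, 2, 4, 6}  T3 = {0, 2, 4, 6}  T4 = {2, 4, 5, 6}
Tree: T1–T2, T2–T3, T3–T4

Yes; width 3.

Checking the three conditions: (i) the bags cover all of {0, 1, 2, 3, 4, 5, 6}; (ii) for each edge, some bag contains both endpoints; (iii) the bags containing any fixed vertex form a subtree. All hold, so the decomposition is valid with width 4 − 1 = 3.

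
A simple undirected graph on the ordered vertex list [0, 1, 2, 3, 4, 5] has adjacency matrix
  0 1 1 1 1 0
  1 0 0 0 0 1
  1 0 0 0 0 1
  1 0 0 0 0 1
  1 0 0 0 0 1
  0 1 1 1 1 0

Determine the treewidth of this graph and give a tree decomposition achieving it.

Every bag has size at most 3, so the width is 3 − 1 = 2 and tw(G) ≤ 2. Since 2–5–3–0–2 is a cycle in G, G is not acyclic. Forests are exactly the graphs of treewidth ≤ 1, so tw(G) ≥ 2. Hence tw(G) = 2 exactly.

Treewidth 2.
One such decomposition:
Bags: B1 = {0, 2, 5}  B2 = {0, 3, 5}  B3 = {0, 4, 5}  B4 = {0, 1, 5}
Tree: B1–B2, B2–B3, B3–B4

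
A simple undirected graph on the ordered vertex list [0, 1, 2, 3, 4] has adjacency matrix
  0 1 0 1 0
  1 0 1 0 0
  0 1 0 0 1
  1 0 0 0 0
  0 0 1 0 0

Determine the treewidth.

1

A width-1 tree decomposition is:
Bags: B1 = {0, 3}  B2 = {0, 1}  B3 = {1, 2}  B4 = {2, 4}
Tree: B1–B2, B2–B3, B3–B4
Each bag holds 2 vertices, so the decomposition has width 1, which upper-bounds the treewidth. Any graph with an edge has treewidth ≥ 1, and G has the edge 3–0. Therefore the treewidth is 1.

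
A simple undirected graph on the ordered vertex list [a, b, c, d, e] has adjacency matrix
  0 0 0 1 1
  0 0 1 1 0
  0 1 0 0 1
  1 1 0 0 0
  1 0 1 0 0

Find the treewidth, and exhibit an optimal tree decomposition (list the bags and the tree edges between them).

The largest bag has 3 vertices, giving width 2; this decomposition certifies tw(G) ≤ 2. Since e–c–b–d–a–e is a cycle in G, G is not acyclic. Forests are exactly the graphs of treewidth ≤ 1, so tw(G) ≥ 2. Combining the bounds, tw(G) = 2.

Treewidth 2.
Bags: B1 = {b, c, e}  B2 = {b, d, e}  B3 = {a, d, e}
Tree: B1–B2, B2–B3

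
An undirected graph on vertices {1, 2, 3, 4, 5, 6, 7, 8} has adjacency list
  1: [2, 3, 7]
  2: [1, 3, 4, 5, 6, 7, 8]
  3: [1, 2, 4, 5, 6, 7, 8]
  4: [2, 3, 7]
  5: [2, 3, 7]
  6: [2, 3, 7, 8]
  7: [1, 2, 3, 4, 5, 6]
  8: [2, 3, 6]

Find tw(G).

3

A width-3 tree decomposition is:
Bags: B1 = {2, 3, 4, 7}  B2 = {2, 3, 5, 7}  B3 = {1, 2, 3, 7}  B4 = {2, 3, 6, 7}  B5 = {2, 3, 6, 8}
Tree: B1–B2, B2–B3, B1–B4, B4–B5
Each bag holds 4 vertices, so the decomposition has width 3, which upper-bounds the treewidth. On the other hand G contains the 4-clique {2, 3, 6, 8}. A clique must lie in a single bag of any decomposition, so no decomposition can have width below 3. Therefore the treewidth is 3.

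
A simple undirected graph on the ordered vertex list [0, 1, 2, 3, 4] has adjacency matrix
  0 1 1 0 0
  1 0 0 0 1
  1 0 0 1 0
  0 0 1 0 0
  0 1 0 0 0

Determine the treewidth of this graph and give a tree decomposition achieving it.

Treewidth 1.
One such decomposition:
Bags: B1 = {1, 4}  B2 = {0, 1}  B3 = {0, 2}  B4 = {2, 3}
Tree: B1–B2, B2–B3, B3–B4

Every bag has size at most 2, so the width is 2 − 1 = 1 and tw(G) ≤ 1. G has an edge, so its treewidth is at least 1. Hence tw(G) = 1 exactly.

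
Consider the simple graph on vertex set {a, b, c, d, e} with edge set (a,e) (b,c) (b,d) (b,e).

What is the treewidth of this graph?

A width-1 tree decomposition is:
Bags: B1 = {b, e}  B2 = {a, e}  B3 = {b, d}  B4 = {b, c}
Tree: B1–B2, B1–B3, B1–B4
Each bag holds 2 vertices, so the decomposition has width 1, which upper-bounds the treewidth. G has an edge, so its treewidth is at least 1. The upper and lower bounds meet at 1, so that is the treewidth.

1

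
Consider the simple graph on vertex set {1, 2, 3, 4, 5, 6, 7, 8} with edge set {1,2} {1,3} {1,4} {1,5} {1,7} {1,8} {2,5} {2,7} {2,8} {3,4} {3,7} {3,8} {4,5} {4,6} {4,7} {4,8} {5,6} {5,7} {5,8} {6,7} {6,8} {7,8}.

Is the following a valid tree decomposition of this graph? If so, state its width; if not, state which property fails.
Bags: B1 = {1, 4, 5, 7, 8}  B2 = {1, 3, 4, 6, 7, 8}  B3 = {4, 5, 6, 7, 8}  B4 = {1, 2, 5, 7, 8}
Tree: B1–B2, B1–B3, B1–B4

A tree decomposition must satisfy three properties: every vertex lies in some bag; for every edge, both endpoints lie together in some bag; and for every vertex, the bags containing it form a connected subtree. Here bags containing vertex 6 are not connected in the tree, so the decomposition is invalid.

No — bags containing vertex 6 are not connected in the tree.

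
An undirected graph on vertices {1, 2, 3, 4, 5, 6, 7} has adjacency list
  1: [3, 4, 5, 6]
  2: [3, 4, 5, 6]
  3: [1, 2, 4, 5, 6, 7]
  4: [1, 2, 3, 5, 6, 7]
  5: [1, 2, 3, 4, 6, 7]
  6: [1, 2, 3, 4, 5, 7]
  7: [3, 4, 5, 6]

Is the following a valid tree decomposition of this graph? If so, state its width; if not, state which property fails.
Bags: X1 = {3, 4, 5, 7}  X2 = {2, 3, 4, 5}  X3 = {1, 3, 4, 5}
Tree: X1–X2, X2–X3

No — vertex 6 appears in no bag.

A tree decomposition must satisfy three properties: every vertex lies in some bag; for every edge, both endpoints lie together in some bag; and for every vertex, the bags containing it form a connected subtree. Here vertex 6 appears in no bag, so the decomposition is invalid.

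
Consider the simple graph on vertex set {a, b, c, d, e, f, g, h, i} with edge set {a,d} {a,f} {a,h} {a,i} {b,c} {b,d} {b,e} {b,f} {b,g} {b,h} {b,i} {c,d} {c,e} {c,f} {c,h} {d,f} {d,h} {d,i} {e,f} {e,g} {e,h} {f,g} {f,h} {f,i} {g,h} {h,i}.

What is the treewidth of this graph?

4

A width-4 tree decomposition is:
Bags: B1 = {b, c, e, f, h}  B2 = {b, c, d, f, h}  B3 = {b, d, f, h, i}  B4 = {b, e, f, g, h}  B5 = {a, d, f, h, i}
Tree: B1–B2, B2–B3, B1–B4, B3–B5
Each bag holds 5 vertices, so the decomposition has width 4, which upper-bounds the treewidth. On the other hand G contains the 5-clique {a, d, f, h, i}. A clique must lie in a single bag of any decomposition, so no decomposition can have width below 4. Hence tw(G) = 4 exactly.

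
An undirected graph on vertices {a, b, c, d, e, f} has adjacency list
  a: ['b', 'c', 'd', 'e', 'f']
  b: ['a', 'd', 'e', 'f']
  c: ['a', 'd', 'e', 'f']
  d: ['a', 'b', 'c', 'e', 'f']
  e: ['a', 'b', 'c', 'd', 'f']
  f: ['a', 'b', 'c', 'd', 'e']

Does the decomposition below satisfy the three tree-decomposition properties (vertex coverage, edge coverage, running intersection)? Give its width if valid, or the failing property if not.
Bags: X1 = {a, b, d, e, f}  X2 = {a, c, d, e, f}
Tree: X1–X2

Yes; width 4.

Every vertex of G appears in some bag (union = {a, b, c, d, e, f}); every edge is covered by a bag; and for each vertex v the set of bags containing v is connected in the bag tree. The decomposition is therefore valid. The largest bag has 5 vertices, so the width is 4.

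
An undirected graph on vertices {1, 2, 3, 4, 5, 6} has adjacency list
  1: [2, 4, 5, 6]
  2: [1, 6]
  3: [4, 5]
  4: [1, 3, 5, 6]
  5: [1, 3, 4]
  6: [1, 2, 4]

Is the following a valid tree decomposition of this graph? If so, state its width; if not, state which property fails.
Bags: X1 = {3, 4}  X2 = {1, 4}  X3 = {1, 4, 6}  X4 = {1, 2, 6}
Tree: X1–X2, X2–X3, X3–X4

No — vertex 5 appears in no bag.

A tree decomposition must satisfy three properties: every vertex lies in some bag; for every edge, both endpoints lie together in some bag; and for every vertex, the bags containing it form a connected subtree. Here vertex 5 appears in no bag, so the decomposition is invalid.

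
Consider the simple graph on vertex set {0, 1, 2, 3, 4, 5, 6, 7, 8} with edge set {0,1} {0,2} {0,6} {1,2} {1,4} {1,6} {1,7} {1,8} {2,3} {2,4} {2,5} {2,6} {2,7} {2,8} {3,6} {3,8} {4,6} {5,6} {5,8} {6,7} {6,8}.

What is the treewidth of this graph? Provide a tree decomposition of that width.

Each bag holds 4 vertices, so the decomposition has width 3, which upper-bounds the treewidth. For the lower bound, the 4 vertices {0, 1, 2, 6} are pairwise adjacent, and any tree decomposition puts a clique entirely inside one bag — forcing width ≥ 3. Combining the bounds, tw(G) = 3.

Treewidth 3.
One optimal decomposition is:
Bags: B1 = {1, 2, 6, 8}  B2 = {1, 2, 4, 6}  B3 = {2, 3, 6, 8}  B4 = {2, 5, 6, 8}  B5 = {0, 1, 2, 6}  B6 = {1, 2, 6, 7}
Tree: B1–B2, B1–B3, B3–B4, B2–B5, B5–B6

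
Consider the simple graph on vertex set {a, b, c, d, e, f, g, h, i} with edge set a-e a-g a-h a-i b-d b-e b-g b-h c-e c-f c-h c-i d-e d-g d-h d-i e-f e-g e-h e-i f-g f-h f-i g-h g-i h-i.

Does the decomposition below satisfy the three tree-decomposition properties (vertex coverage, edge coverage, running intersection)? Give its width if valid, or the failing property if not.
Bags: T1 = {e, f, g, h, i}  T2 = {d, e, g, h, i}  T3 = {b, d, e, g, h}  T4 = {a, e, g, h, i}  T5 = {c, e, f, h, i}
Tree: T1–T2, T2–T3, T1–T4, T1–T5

Yes; width 4.

Checking the three conditions: (i) the bags cover all of {a, b, c, d, e, f, g, h, i}; (ii) for each edge, some bag contains both endpoints; (iii) the bags containing any fixed vertex form a subtree. All hold, so the decomposition is valid with width 5 − 1 = 4.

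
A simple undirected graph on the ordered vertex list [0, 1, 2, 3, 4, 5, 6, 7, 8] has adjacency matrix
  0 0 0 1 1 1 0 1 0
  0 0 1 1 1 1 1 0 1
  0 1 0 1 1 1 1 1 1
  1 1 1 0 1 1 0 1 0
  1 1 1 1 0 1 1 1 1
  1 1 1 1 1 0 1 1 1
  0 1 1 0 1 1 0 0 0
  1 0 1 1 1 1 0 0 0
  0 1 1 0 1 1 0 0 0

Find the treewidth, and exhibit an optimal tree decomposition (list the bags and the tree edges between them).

The largest bag has 5 vertices, giving width 4; this decomposition certifies tw(G) ≤ 4. For the lower bound, the 5 vertices {0, 3, 4, 5, 7} are pairwise adjacent, and any tree decomposition puts a clique entirely inside one bag — forcing width ≥ 4. Combining the bounds, tw(G) = 4.

Treewidth 4.
Bags: B1 = {1, 2, 3, 4, 5}  B2 = {1, 2, 4, 5, 6}  B3 = {2, 3, 4, 5, 7}  B4 = {0, 3, 4, 5, 7}  B5 = {1, 2, 4, 5, 8}
Tree: B1–B2, B1–B3, B3–B4, B1–B5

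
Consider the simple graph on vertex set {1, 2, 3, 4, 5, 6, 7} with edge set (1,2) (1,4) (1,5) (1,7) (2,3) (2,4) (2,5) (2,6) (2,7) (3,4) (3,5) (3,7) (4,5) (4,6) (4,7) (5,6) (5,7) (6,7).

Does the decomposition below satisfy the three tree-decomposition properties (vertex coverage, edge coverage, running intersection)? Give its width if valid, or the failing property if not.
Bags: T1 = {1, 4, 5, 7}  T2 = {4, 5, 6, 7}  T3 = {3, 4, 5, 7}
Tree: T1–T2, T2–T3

No — vertex 2 appears in no bag.

A tree decomposition must satisfy three properties: every vertex lies in some bag; for every edge, both endpoints lie together in some bag; and for every vertex, the bags containing it form a connected subtree. Here vertex 2 appears in no bag, so the decomposition is invalid.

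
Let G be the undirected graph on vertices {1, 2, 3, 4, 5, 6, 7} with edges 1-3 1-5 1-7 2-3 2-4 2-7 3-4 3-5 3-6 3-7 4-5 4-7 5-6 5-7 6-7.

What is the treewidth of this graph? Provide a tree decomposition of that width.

Treewidth 3.
One such decomposition:
Bags: B1 = {3, 4, 5, 7}  B2 = {3, 5, 6, 7}  B3 = {2, 3, 4, 7}  B4 = {1, 3, 5, 7}
Tree: B1–B2, B1–B3, B2–B4

Every bag has size at most 4, so the width is 4 − 1 = 3 and tw(G) ≤ 3. For the lower bound, the 4 vertices {2, 3, 4, 7} are pairwise adjacent, and any tree decomposition puts a clique entirely inside one bag — forcing width ≥ 3. Therefore the treewidth is 3.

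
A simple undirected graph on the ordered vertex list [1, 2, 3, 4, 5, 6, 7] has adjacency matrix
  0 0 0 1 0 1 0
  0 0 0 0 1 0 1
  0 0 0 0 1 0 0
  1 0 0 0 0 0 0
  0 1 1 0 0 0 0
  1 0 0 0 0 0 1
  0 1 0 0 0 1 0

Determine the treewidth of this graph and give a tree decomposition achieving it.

Treewidth 1.
One such decomposition:
Bags: B1 = {1, 4}  B2 = {1, 6}  B3 = {6, 7}  B4 = {2, 7}  B5 = {2, 5}  B6 = {3, 5}
Tree: B1–B2, B2–B3, B3–B4, B4–B5, B5–B6

Each bag holds 2 vertices, so the decomposition has width 1, which upper-bounds the treewidth. Any graph with an edge has treewidth ≥ 1, and G has the edge 4–1. Therefore the treewidth is 1.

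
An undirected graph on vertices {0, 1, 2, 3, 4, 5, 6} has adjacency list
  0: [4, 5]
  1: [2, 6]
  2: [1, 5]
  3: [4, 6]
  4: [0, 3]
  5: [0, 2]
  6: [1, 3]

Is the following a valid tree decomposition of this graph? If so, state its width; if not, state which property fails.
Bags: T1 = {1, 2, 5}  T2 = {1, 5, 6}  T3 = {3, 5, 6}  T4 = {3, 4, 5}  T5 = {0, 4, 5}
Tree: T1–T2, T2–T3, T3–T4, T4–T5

Yes; width 2.

Every vertex of G appears in some bag (union = {0, 1, 2, 3, 4, 5, 6}); every edge is covered by a bag; and for each vertex v the set of bags containing v is connected in the bag tree. The decomposition is therefore valid. The largest bag has 3 vertices, so the width is 2.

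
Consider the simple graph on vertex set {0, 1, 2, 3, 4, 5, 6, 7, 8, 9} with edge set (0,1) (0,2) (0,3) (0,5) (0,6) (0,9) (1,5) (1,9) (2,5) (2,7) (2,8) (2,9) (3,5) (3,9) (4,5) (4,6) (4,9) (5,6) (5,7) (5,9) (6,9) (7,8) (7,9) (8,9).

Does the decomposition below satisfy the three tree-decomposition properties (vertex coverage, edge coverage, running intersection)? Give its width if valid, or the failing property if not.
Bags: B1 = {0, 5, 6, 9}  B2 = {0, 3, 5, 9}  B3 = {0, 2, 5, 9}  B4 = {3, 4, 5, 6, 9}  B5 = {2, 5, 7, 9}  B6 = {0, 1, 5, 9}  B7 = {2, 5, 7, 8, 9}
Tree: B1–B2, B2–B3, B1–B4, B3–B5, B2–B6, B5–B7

A tree decomposition must satisfy three properties: every vertex lies in some bag; for every edge, both endpoints lie together in some bag; and for every vertex, the bags containing it form a connected subtree. Here bags containing vertex 3 are not connected in the tree, so the decomposition is invalid.

No — bags containing vertex 3 are not connected in the tree.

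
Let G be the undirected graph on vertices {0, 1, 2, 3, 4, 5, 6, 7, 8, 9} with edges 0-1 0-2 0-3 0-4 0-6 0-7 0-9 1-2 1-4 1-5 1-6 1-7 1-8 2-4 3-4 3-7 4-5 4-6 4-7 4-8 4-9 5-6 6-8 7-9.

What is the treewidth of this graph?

3

A width-3 tree decomposition is:
Bags: B1 = {0, 1, 4, 7}  B2 = {0, 1, 2, 4}  B3 = {0, 1, 4, 6}  B4 = {1, 4, 5, 6}  B5 = {1, 4, 6, 8}  B6 = {0, 3, 4, 7}  B7 = {0, 4, 7, 9}
Tree: B1–B2, B1–B3, B3–B4, B4–B5, B1–B6, B6–B7
Every bag has size at most 4, so the width is 4 − 1 = 3 and tw(G) ≤ 3. Conversely, {0, 1, 2, 4} is a clique of size 4, and the vertices of any clique must share a bag in every tree decomposition; so some bag has ≥ 4 vertices and tw(G) ≥ 3. Therefore the treewidth is 3.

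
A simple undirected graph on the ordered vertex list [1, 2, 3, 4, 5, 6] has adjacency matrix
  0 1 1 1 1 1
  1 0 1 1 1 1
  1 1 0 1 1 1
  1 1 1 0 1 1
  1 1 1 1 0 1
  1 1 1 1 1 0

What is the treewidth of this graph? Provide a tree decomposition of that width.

Treewidth 5.
Bags: B1 = {1, 2, 3, 4, 5, 6}
Tree: (single bag)

A single bag containing all 6 vertices is trivially a valid decomposition of width 5. Conversely, {1, 2, 3, 4, 5, 6} is a clique of size 6, and the vertices of any clique must share a bag in every tree decomposition; so some bag has ≥ 6 vertices and tw(G) ≥ 5. The upper and lower bounds meet at 5, so that is the treewidth.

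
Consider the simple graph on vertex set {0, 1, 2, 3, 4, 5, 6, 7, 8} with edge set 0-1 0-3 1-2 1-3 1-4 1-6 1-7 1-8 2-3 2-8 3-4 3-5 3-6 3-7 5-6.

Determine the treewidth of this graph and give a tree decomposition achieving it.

Every bag has size at most 3, so the width is 3 − 1 = 2 and tw(G) ≤ 2. For the lower bound, the 3 vertices {1, 2, 8} are pairwise adjacent, and any tree decomposition puts a clique entirely inside one bag — forcing width ≥ 2. The upper and lower bounds meet at 2, so that is the treewidth.

Treewidth 2.
Bags: B1 = {1, 3, 7}  B2 = {0, 1, 3}  B3 = {1, 3, 6}  B4 = {3, 5, 6}  B5 = {1, 3, 4}  B6 = {1, 2, 3}  B7 = {1, 2, 8}
Tree: B1–B2, B1–B3, B3–B4, B1–B5, B2–B6, B6–B7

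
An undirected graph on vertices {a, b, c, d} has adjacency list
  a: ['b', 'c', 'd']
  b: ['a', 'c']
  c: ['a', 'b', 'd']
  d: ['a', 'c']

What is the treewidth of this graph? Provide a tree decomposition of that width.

Treewidth 2.
One optimal decomposition is:
Bags: B1 = {a, b, c}  B2 = {a, c, d}
Tree: B1–B2

Each bag holds 3 vertices, so the decomposition has width 2, which upper-bounds the treewidth. For the lower bound, the 3 vertices {a, c, d} are pairwise adjacent, and any tree decomposition puts a clique entirely inside one bag — forcing width ≥ 2. The upper and lower bounds meet at 2, so that is the treewidth.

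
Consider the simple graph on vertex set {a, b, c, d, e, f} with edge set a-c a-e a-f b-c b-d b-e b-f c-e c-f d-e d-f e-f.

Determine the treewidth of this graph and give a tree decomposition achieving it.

Treewidth 3.
One optimal decomposition is:
Bags: B1 = {b, c, e, f}  B2 = {b, d, e, f}  B3 = {a, c, e, f}
Tree: B1–B2, B1–B3

Every bag has size at most 4, so the width is 4 − 1 = 3 and tw(G) ≤ 3. For the lower bound, the 4 vertices {b, d, e, f} are pairwise adjacent, and any tree decomposition puts a clique entirely inside one bag — forcing width ≥ 3. The upper and lower bounds meet at 3, so that is the treewidth.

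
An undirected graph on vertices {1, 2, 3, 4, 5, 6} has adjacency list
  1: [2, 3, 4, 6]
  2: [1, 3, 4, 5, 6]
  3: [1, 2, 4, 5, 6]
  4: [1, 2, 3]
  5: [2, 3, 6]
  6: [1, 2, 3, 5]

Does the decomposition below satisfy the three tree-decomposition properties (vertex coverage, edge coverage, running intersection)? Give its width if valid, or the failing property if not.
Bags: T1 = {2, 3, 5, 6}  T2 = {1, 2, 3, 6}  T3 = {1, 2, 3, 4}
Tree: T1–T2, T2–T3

Yes; width 3.

Vertex coverage: the bags together contain {1, 2, 3, 4, 5, 6}, the full vertex set. Edge coverage: each edge of G has both endpoints in at least one bag. Running intersection: for every vertex, the bags containing it form a connected subtree. All three properties hold, so this is a valid tree decomposition of width max|bag| − 1 = 3, and hence tw(G) ≤ 3.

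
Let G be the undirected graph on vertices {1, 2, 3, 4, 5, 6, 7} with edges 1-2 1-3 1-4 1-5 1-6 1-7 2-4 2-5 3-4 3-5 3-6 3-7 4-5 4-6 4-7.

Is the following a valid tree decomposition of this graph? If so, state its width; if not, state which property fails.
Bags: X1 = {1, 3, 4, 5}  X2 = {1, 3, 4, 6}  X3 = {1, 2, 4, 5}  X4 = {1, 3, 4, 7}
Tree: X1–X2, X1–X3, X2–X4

Yes; width 3.

Vertex coverage: the bags together contain {1, 2, 3, 4, 5, 6, 7}, the full vertex set. Edge coverage: each edge of G has both endpoints in at least one bag. Running intersection: for every vertex, the bags containing it form a connected subtree. All three properties hold, so this is a valid tree decomposition of width max|bag| − 1 = 3, and hence tw(G) ≤ 3.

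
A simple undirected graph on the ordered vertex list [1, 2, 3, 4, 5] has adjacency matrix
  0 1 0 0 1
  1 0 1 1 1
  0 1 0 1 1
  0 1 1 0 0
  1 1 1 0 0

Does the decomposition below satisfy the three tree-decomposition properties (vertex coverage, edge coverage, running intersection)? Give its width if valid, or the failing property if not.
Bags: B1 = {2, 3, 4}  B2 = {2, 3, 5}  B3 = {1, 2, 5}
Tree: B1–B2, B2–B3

Every vertex of G appears in some bag (union = {1, 2, 3, 4, 5}); every edge is covered by a bag; and for each vertex v the set of bags containing v is connected in the bag tree. The decomposition is therefore valid. The largest bag has 3 vertices, so the width is 2.

Yes; width 2.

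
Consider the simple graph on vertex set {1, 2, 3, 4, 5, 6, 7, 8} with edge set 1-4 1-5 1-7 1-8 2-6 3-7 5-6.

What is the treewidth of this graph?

A width-1 tree decomposition is:
Bags: B1 = {1, 8}  B2 = {1, 4}  B3 = {1, 7}  B4 = {1, 5}  B5 = {5, 6}  B6 = {2, 6}  B7 = {3, 7}
Tree: B1–B2, B1–B3, B3–B4, B4–B5, B5–B6, B3–B7
Every bag has size at most 2, so the width is 2 − 1 = 1 and tw(G) ≤ 1. Since G has at least one edge (e.g. 1–8), it is not an edgeless graph, so tw(G) ≥ 1. Hence tw(G) = 1 exactly.

1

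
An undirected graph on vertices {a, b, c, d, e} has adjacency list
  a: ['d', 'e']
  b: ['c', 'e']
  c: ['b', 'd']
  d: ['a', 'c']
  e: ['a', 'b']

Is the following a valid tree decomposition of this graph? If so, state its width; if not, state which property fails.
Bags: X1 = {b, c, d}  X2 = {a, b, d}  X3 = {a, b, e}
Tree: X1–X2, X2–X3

Every vertex of G appears in some bag (union = {a, b, c, d, e}); every edge is covered by a bag; and for each vertex v the set of bags containing v is connected in the bag tree. The decomposition is therefore valid. The largest bag has 3 vertices, so the width is 2.

Yes; width 2.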